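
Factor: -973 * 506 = -1 * 2^1 * 7^1 * 11^1 * 23^1 * 139^1 = -492338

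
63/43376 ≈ 0.00145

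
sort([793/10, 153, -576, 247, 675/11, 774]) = [-576, 675/11, 793/10, 153, 247, 774]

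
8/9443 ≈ 0.000847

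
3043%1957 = 1086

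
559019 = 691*809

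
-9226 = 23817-33043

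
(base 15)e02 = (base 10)3152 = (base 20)7hc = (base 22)6b6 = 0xc50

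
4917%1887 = 1143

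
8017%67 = 44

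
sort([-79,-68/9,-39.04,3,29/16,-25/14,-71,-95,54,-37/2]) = [-95,-79,-71,-39.04,-37/2,-68/9,-25/14,29/16,3,54]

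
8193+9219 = 17412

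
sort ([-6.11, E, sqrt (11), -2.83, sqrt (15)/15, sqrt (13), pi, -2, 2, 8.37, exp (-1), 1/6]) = [-6.11, -2.83, -2, 1/6, sqrt (15)/15, exp (-1), 2, E, pi, sqrt (11), sqrt (13), 8.37]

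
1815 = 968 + 847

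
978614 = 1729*566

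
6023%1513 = 1484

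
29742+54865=84607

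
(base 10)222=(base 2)11011110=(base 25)8m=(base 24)96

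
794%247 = 53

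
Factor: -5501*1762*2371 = -1*2^1*881^1*2371^1*5501^1 = -22981538702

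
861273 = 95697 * 9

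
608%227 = 154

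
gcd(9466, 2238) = 2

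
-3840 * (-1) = 3840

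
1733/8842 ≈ 0.196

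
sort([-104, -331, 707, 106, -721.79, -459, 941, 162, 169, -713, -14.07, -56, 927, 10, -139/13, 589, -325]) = [-721.79, -713, -459, -331, -325, -104, -56, -14.07, -139/13, 10, 106, 162, 169, 589, 707, 927, 941]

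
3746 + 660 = 4406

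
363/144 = 2 + 25/48≈2.52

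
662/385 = 1 + 277/385≈1.72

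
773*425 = 328525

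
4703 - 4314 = 389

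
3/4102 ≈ 0.000731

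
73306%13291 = 6851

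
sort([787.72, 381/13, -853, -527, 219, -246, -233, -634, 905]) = [-853, -634, -527, -246, -233, 381/13, 219, 787.72, 905]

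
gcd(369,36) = 9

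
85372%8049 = 4882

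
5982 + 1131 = 7113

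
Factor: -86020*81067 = -1*2^2*5^1*7^1*11^1*17^1*23^1*37^1*313^1 = -6973383340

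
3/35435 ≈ 0.0000847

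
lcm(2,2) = 2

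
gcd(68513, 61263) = 1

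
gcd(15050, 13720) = 70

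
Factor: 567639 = 3^2 * 59^1 * 1069^1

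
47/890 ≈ 0.0528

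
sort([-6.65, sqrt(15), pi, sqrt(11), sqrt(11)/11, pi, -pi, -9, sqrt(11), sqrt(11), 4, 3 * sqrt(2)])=[-9, -6.65, -pi, sqrt(11)/11, pi, pi, sqrt(11), sqrt(11), sqrt(11), sqrt(15), 4, 3 * sqrt(2)]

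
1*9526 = 9526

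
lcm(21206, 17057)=784622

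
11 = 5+6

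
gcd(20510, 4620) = 70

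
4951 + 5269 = 10220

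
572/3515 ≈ 0.163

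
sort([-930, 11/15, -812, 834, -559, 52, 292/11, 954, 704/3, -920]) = [-930, -920, -812, -559, 11/15, 292/11, 52, 704/3, 834, 954]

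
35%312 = 35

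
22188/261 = 7396/87 ≈ 85.01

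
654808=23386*28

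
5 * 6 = 30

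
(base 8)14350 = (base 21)e9d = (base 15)1d51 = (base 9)8664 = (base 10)6376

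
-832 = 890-1722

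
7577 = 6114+1463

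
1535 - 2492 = -957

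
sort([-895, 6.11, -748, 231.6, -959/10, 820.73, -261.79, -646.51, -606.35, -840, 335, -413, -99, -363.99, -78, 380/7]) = [-895, -840, -748, -646.51, -606.35, -413, -363.99, -261.79, -99, -959/10, -78, 6.11, 380/7, 231.6, 335, 820.73]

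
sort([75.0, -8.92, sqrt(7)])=[-8.92, sqrt(7), 75.0]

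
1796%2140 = 1796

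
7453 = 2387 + 5066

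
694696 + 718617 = 1413313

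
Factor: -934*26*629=-1*2^2*13^1*17^1*37^1*467^1=-15274636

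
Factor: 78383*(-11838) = -1*2^1*3^1*103^1*761^1*1973^1 = -927897954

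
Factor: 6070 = 2^1*5^1*607^1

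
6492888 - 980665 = 5512223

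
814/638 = 1 + 8/29 ≈ 1.28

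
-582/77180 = -291/38590 ≈ -0.00754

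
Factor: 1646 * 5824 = 2^7 * 7^1 * 13^1 * 823^1 = 9586304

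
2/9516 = 1/4758 ≈ 0.000210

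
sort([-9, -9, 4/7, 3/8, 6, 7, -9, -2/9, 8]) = [-9, -9, -9, -2/9, 3/8, 4/7, 6, 7, 8]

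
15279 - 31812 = -16533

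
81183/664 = 122 + 175/664 ≈ 122.26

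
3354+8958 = 12312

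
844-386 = 458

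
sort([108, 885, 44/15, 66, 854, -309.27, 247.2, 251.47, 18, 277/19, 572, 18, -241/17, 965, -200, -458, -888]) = [-888, -458, -309.27, -200, -241/17, 44/15, 277/19, 18, 18, 66, 108, 247.2, 251.47, 572, 854, 885, 965]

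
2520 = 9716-7196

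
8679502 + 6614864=15294366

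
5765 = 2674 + 3091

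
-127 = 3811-3938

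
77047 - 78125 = -1078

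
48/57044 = 12/14261 ≈ 0.000841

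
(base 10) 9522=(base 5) 301042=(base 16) 2532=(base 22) jei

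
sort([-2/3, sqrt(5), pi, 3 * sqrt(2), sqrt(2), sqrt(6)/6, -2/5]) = [-2/3, -2/5, sqrt(6)/6, sqrt(2), sqrt(5), pi, 3 * sqrt(2)]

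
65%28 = 9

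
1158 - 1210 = -52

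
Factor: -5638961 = -1*5638961^1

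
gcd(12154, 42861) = 1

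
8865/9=985=985.00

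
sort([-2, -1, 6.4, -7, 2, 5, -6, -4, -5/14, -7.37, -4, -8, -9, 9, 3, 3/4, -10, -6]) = [-10, -9, -8, -7.37, -7, -6, -6, -4, -4, -2, -1, -5/14, 3/4, 2, 3, 5, 6.4, 9]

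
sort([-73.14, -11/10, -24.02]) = [-73.14, -24.02, -11/10]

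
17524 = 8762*2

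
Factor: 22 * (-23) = -1 * 2^1 * 11^1 * 23^1 = -506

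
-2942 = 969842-972784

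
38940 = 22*1770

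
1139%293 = 260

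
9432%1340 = 52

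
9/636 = 3/212 ≈ 0.0142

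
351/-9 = -39 = -39.00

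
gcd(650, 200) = 50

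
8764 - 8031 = 733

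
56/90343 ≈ 0.000620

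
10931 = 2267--8664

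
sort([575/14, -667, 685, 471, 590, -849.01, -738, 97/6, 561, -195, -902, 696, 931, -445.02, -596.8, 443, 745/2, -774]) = [-902, -849.01, -774, -738, -667, -596.8, -445.02, -195, 97/6, 575/14, 745/2, 443, 471, 561, 590, 685, 696, 931]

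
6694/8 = 836 + 3/4 = 836.75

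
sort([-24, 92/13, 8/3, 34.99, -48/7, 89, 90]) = [-24, -48/7, 8/3, 92/13, 34.99, 89, 90]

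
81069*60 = 4864140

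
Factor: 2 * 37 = 2^1 * 37^1 = 74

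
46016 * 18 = 828288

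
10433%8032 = 2401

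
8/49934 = 4/24967 ≈ 0.000160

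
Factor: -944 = -1 * 2^4 * 59^1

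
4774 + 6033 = 10807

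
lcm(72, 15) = 360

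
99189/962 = 103 + 103/962 ≈ 103.11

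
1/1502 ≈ 0.000666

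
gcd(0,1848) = 1848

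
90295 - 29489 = 60806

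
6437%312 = 197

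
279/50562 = 31/5618 ≈ 0.00552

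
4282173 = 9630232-5348059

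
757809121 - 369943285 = 387865836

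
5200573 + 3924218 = 9124791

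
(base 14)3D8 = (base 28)RM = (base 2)1100001010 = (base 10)778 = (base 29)QO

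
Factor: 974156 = 2^2*243539^1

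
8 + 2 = 10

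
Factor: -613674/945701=-1*2^1*3^2*103^1*331^1*945701^(-1)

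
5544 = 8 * 693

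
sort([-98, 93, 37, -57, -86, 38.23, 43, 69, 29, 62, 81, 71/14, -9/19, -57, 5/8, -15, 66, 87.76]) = [-98, -86, -57, -57, -15, -9/19, 5/8, 71/14, 29, 37, 38.23, 43, 62, 66, 69, 81, 87.76, 93]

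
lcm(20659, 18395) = 1342835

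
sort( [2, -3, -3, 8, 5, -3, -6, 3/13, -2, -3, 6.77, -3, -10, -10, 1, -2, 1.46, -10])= [-10, -10, -10, -6, -3, -3, -3, -3, -3, -2, -2, 3/13, 1, 1.46, 2, 5, 6.77, 8]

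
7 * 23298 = 163086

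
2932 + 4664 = 7596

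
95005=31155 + 63850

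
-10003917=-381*26257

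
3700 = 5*740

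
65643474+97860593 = 163504067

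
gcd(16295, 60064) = 1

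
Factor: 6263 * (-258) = -1 * 2^1 * 3^1 * 43^1 * 6263^1 = -1615854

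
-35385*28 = -990780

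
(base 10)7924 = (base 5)223144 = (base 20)jg4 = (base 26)bik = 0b1111011110100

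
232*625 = 145000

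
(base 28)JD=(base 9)665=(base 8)1041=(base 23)10G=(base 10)545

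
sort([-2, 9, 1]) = [-2, 1, 9]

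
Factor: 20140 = 2^2 * 5^1 * 19^1 * 53^1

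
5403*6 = 32418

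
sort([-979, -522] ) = [-979, -522] 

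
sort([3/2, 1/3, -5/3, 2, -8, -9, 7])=[-9, -8, -5/3, 1/3, 3/2, 2, 7]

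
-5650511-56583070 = -62233581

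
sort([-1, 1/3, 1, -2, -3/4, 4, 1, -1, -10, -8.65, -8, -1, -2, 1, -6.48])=[-10, -8.65, -8, -6.48, -2, -2, -1, -1, -1, -3/4, 1/3, 1, 1, 1, 4]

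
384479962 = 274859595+109620367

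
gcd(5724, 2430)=54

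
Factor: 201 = 3^1 * 67^1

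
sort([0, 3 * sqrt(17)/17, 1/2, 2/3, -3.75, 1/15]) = [-3.75, 0, 1/15, 1/2, 2/3, 3 * sqrt(17)/17]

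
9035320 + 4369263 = 13404583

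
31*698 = 21638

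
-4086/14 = -291 - 6/7 ≈ -291.86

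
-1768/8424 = -17/81 ≈ -0.210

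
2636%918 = 800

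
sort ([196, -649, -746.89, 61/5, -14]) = [-746.89, -649, -14, 61/5, 196]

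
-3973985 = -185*21481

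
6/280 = 3/140 ≈ 0.0214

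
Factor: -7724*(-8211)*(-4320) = -1*2^7*3^4*5^1*7^1*17^1*23^1*1931^1 = -273982020480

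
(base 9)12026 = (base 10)8043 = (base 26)bn9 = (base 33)7co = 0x1f6b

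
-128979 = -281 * 459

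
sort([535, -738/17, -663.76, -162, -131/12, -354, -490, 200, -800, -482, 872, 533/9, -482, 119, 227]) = [-800, -663.76, -490, -482, -482, -354, -162, -738/17, -131/12, 533/9, 119, 200, 227, 535, 872]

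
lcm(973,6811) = 6811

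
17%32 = 17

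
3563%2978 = 585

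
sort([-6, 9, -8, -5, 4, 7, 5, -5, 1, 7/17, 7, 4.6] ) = [-8, -6, -5, -5, 7/17, 1, 4, 4.6, 5, 7, 7, 9] 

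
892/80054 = 446/40027 ≈ 0.0111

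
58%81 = 58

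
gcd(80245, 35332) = 11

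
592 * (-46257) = -27384144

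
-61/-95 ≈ 0.642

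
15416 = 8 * 1927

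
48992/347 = 141 + 65/347 ≈ 141.19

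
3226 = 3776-550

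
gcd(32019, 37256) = 1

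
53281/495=107 + 316/495 ≈ 107.64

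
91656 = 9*10184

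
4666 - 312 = 4354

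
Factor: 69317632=2^10 * 139^1 * 487^1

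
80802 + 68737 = 149539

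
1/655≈0.00153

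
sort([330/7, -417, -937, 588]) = [-937, -417, 330/7, 588]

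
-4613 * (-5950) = 27447350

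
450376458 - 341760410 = 108616048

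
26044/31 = 840+4/31 ≈ 840.13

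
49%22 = 5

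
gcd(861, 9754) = 1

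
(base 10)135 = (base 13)a5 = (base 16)87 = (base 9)160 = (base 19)72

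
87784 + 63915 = 151699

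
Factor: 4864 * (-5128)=-1 * 2^11 * 19^1 * 641^1=-24942592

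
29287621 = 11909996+17377625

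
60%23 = 14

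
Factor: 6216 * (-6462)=-1 * 2^4 * 3^3 * 7^1 * 37^1 * 359^1=-40167792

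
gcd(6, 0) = 6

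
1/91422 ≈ 0.0000109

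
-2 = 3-5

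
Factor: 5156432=2^4*29^1*11113^1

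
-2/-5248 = 1/2624 ≈ 0.000381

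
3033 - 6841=-3808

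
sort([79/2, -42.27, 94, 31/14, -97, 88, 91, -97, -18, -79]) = [-97, -97, -79, -42.27, -18, 31/14, 79/2, 88, 91, 94]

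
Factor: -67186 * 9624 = -1 * 2^4 * 3^1 * 7^1 * 401^1 * 4799^1 = -646598064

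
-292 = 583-875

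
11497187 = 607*18941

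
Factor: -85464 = -1 * 2^3 * 3^2 * 1187^1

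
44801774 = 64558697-19756923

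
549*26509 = 14553441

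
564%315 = 249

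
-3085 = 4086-7171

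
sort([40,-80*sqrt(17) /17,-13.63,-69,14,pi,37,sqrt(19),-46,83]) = [-69,-46,-80*sqrt(17) /17,-13.63,pi,sqrt(19),14,37,40,83]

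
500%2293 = 500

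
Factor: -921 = -1 * 3^1 * 307^1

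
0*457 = 0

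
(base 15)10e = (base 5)1424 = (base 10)239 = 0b11101111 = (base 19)cb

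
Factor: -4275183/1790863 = -1 * 3^1 * 11^1 * 353^1 * 367^1 * 1790863^(-1)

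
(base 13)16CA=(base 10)3377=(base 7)12563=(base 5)102002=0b110100110001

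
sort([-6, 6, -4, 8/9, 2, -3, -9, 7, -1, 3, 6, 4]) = [-9, -6, -4, -3, -1, 8/9, 2, 3, 4, 6, 6, 7]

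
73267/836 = 87+535/836≈87.64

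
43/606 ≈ 0.0710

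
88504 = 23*3848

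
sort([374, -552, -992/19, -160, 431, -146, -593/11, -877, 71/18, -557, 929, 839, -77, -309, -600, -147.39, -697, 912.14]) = [-877, -697, -600, -557, -552, -309, -160, -147.39, -146, -77, -593/11, -992/19, 71/18, 374, 431, 839, 912.14, 929]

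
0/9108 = 0 = 0.00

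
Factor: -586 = -1*2^1*293^1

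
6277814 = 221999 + 6055815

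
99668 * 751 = 74850668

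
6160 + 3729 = 9889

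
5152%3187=1965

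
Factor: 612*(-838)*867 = -1*2^3*3^3*17^3*419^1 = -444646152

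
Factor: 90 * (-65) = -1 * 2^1 * 3^2 * 5^2 * 13^1 = -5850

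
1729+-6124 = -4395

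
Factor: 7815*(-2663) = -1*3^1*5^1*521^1*2663^1 = -20811345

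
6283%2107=2069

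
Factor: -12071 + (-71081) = -1*2^4*5197^1 = -83152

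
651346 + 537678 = 1189024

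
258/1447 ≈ 0.178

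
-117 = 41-158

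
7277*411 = 2990847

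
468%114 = 12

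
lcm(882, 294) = 882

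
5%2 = 1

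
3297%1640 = 17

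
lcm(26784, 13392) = 26784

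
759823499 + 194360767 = 954184266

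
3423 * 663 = 2269449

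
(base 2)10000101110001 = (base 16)2171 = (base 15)280b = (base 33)7se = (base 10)8561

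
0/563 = 0 = 0.00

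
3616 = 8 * 452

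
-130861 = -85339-45522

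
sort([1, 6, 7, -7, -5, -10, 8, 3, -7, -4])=[-10, -7, -7, -5, -4, 1, 3, 6, 7, 8]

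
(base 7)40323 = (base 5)303033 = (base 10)9768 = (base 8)23050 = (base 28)cco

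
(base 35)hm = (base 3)211212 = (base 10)617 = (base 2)1001101001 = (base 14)321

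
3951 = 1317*3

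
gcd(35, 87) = 1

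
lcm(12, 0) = 0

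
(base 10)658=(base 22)17k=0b1010010010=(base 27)oa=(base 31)l7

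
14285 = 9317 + 4968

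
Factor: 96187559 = 13^1 * 7399043^1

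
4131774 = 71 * 58194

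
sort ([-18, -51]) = [-51, -18]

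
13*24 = 312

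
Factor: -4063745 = -1*5^1*7^1*116107^1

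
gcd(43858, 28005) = 1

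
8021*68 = 545428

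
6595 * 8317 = 54850615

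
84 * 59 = 4956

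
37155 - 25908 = 11247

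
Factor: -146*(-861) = 2^1*3^1*7^1*41^1*73^1 = 125706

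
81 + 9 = 90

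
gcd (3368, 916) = 4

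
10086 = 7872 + 2214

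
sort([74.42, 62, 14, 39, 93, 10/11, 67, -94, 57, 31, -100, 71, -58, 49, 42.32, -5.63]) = [-100, -94, -58, -5.63, 10/11, 14, 31, 39, 42.32, 49, 57, 62, 67, 71, 74.42, 93]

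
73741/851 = 86 + 15/23 ≈ 86.65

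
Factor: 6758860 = 2^2*5^1*17^1*103^1*193^1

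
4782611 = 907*5273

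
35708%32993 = 2715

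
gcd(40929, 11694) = 5847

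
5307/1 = 5307 = 5307.00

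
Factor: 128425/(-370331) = -1 * 5^2 * 11^1 * 13^(-1) * 61^(-1) = -275/793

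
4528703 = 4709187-180484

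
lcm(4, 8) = 8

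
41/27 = 1+14/27 ≈ 1.52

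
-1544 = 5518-7062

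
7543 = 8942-1399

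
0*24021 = 0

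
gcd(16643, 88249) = 1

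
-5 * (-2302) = 11510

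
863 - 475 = 388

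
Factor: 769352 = 2^3*17^1*5657^1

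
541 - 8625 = -8084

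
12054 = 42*287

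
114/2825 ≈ 0.0404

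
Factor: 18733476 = 2^2*3^1*1561123^1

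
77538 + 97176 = 174714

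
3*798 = 2394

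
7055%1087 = 533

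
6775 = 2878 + 3897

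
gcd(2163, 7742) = 7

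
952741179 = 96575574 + 856165605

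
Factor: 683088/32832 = 2^(-2)*3^(-2)*7^1*107^1 = 749/36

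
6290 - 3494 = 2796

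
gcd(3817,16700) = 1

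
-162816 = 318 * (-512)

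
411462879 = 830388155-418925276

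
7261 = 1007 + 6254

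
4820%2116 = 588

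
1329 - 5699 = -4370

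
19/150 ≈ 0.127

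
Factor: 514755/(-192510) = -1 * 2^(-1) * 3^1 * 23^(-1) * 41^1 = -123/46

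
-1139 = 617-1756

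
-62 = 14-76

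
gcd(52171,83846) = 7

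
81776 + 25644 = 107420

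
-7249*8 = -57992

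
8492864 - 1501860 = 6991004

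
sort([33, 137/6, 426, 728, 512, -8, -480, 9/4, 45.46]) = [-480, -8, 9/4, 137/6, 33, 45.46, 426, 512, 728]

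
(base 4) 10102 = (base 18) f4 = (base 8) 422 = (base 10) 274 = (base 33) 8a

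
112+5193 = 5305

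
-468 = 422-890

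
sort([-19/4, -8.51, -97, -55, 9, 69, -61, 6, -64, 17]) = [-97, -64, -61, -55, -8.51, -19/4, 6, 9, 17, 69]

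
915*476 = 435540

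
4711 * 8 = 37688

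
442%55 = 2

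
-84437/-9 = 9381+8/9 ≈ 9381.89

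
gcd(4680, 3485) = 5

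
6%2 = 0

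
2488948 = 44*56567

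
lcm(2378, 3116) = 90364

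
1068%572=496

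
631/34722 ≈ 0.0182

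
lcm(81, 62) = 5022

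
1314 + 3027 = 4341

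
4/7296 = 1/1824 ≈ 0.000548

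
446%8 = 6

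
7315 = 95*77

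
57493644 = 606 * 94874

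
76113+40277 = 116390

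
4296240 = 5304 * 810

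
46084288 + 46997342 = 93081630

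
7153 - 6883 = 270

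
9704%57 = 14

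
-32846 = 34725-67571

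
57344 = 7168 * 8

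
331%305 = 26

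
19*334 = 6346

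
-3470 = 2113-5583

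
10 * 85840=858400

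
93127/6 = 15521+1/6 ≈ 15521.17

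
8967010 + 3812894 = 12779904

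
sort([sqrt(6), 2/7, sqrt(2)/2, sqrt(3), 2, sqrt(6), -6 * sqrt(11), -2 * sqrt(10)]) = [-6 * sqrt(11), -2 * sqrt(10), 2/7, sqrt(2)/2, sqrt(3), 2, sqrt(6), sqrt(6)]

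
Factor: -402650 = -1*2^1*5^2*8053^1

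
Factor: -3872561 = -1 * 7^1 * 11^1 * 19^1 * 2647^1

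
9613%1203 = 1192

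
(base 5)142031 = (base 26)8if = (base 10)5891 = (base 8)13403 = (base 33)5dh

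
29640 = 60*494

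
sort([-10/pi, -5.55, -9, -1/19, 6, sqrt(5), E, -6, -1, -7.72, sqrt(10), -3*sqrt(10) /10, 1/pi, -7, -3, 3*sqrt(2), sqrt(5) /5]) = [-9, -7.72, -7, -6, -5.55, -10/pi, -3, -1, -3*sqrt(10) /10, -1/19, 1/pi, sqrt(5) /5, sqrt(5), E, sqrt(10), 3*sqrt(2), 6]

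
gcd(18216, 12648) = 24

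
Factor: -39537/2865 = -1*3^1*5^(-1)*23^1 = -69/5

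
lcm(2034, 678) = 2034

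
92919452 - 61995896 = 30923556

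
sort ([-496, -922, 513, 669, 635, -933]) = [-933, -922, -496, 513, 635, 669]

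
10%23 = 10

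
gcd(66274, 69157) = 1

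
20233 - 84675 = -64442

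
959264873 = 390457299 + 568807574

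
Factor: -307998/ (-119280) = 2^ (-3) * 3^1 * 5^ (-1) * 7^ (-1) * 241^1 = 723/280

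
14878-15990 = -1112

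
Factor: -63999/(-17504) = 2^(-5) * 3^2 * 13^1 = 117/32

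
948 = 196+752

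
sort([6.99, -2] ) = [-2, 6.99] 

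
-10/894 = -5/447 ≈ -0.0112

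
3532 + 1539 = 5071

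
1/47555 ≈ 0.0000210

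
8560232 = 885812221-877251989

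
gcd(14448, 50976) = 48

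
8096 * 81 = 655776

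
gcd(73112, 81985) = 19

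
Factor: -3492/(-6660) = 5^(-1) * 37^(-1) * 97^1 = 97/185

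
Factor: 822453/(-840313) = -1*3^1*307^1*941^(-1) = -921/941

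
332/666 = 166/333 ≈ 0.498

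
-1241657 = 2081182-3322839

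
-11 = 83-94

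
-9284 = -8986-298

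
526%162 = 40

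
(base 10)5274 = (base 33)4rr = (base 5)132044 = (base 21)bk3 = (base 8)12232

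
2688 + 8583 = 11271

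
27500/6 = 4583 + 1/3 ≈ 4583.33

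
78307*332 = 25997924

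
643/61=10 + 33/61 ≈ 10.54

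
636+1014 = 1650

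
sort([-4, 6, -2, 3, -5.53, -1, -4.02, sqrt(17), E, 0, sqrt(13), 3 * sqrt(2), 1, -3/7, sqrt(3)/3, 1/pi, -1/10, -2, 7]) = [-5.53, -4.02, -4, -2, -2, -1, -3/7, -1/10, 0, 1/pi, sqrt(3)/3, 1, E, 3, sqrt(13), sqrt(17), 3 * sqrt(2), 6, 7]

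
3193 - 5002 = -1809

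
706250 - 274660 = 431590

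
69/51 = 1 + 6/17 ≈ 1.35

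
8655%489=342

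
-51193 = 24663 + -75856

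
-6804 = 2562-9366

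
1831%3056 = 1831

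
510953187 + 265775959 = 776729146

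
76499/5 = 15299+4/5 = 15299.80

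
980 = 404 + 576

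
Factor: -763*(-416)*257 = 2^5*7^1*13^1*109^1*257^1 = 81573856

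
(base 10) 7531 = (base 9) 11287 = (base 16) 1d6b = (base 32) 7bb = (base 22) fc7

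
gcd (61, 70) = 1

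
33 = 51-18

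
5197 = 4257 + 940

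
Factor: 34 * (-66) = -1 * 2^2 * 3^1 * 11^1 * 17^1 = -2244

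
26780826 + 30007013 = 56787839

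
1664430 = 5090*327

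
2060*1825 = 3759500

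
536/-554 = -268/277 ≈ -0.968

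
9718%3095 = 433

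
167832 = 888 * 189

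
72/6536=9/817 ≈ 0.0110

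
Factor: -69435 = -1 * 3^2 * 5^1 * 1543^1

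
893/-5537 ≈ -0.161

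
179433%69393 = 40647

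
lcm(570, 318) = 30210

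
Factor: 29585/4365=3^(-2)*61^1=61/9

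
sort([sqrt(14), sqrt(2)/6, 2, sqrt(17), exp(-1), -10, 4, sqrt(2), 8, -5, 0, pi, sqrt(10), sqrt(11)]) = [-10, -5, 0, sqrt(2)/6, exp(-1), sqrt(2), 2, pi, sqrt(10), sqrt(11), sqrt(14), 4, sqrt(17), 8]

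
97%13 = 6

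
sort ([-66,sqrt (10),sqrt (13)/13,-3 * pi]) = [-66,-3 * pi,sqrt (13)/13,sqrt (10)]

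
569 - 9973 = -9404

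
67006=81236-14230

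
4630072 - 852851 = 3777221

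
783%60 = 3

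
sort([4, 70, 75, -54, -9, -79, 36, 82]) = [-79, -54, -9, 4, 36, 70, 75, 82]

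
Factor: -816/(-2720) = 2^(-1)*3^1*5^(-1) = 3/10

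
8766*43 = 376938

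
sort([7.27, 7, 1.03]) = [1.03, 7, 7.27]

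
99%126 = 99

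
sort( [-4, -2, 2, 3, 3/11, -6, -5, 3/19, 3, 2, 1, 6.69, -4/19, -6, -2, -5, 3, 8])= [-6, -6, -5, -5, -4, -2, -2, -4/19, 3/19, 3/11, 1, 2, 2, 3, 3, 3, 6.69, 8]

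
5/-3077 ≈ -0.00162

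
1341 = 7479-6138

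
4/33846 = 2/16923 ≈ 0.000118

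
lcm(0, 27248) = 0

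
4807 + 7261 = 12068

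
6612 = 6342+270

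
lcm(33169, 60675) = 2487675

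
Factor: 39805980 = 2^2*3^1*5^1*29^1*22877^1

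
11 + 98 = 109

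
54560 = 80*682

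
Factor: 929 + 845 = 2^1*887^1 = 1774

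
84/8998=42/4499 ≈ 0.00934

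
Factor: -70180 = -1*2^2*5^1*11^2*29^1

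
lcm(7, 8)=56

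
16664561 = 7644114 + 9020447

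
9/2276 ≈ 0.00395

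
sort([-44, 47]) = [-44, 47]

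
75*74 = 5550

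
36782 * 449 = 16515118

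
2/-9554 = -1/4777 ≈ -0.000209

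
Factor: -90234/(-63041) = 2^1 * 3^4 * 11^(-2) * 521^(-1) * 557^1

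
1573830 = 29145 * 54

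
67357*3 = 202071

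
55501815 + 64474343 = 119976158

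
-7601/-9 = 844 + 5/9 ≈ 844.56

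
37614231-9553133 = 28061098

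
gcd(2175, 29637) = 3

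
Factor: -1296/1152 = -1 * 2^(-3) * 3^2 = -9/8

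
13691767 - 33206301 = -19514534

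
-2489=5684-8173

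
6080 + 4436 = 10516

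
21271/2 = 10635 + 1/2 = 10635.50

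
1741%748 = 245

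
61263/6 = 20421/2 = 10210.50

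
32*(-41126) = -1316032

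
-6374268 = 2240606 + -8614874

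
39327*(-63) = -2477601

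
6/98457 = 2/32819 ≈ 0.0000609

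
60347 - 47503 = 12844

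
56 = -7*(-8)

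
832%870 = 832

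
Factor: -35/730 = -1*2^(-1)*7^1*73^(-1) = -7/146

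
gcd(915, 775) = 5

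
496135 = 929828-433693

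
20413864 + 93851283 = 114265147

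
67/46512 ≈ 0.00144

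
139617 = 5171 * 27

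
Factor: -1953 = -1 * 3^2 * 7^1 * 31^1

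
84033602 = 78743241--5290361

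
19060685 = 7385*2581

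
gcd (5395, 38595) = 415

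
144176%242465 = 144176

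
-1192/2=-596=-596.00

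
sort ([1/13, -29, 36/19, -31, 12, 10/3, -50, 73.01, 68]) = [-50, -31, -29, 1/13, 36/19, 10/3, 12, 68, 73.01]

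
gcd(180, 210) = 30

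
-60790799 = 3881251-64672050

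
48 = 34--14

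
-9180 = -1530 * 6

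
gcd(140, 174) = 2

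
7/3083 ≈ 0.00227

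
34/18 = 1+8/9 ≈ 1.89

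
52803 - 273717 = -220914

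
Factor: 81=3^4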